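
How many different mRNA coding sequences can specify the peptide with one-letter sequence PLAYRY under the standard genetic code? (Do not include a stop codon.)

Pro: 4 codons.
Leu: 6 codons.
Ala: 4 codons.
Tyr: 2 codons.
Arg: 6 codons.
Tyr: 2 codons.
4 × 6 × 4 × 2 × 6 × 2 = 2304.

2304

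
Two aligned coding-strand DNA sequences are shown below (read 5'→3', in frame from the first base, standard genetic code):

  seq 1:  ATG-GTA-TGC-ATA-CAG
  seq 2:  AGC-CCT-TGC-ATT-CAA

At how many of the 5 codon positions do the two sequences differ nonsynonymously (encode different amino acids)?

Codon 1: ATG Met / AGC Ser — nonsynonymous.
Codon 2: GTA Val / CCT Pro — nonsynonymous.
Codon 3: TGC Cys / TGC Cys — identical.
Codon 4: ATA Ile / ATT Ile — synonymous.
Codon 5: CAG Gln / CAA Gln — synonymous.
Nonsynonymous differences: 2.

2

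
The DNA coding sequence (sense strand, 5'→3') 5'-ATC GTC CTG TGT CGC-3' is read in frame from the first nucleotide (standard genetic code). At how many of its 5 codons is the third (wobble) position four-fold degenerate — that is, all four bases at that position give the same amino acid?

Codon 1 ATC (Ile): third position 3-fold.
Codon 2 GTC (Val): third position 4-fold.
Codon 3 CTG (Leu): third position 4-fold.
Codon 4 TGT (Cys): third position 2-fold.
Codon 5 CGC (Arg): third position 4-fold.
Four-fold degenerate third positions: 3.

3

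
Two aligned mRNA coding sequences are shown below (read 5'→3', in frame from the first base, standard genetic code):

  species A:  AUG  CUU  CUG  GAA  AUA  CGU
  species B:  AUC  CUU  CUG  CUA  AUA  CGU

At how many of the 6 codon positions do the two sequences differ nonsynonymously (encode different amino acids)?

2

Codon 1: AUG Met / AUC Ile — nonsynonymous.
Codon 2: CUU Leu / CUU Leu — identical.
Codon 3: CUG Leu / CUG Leu — identical.
Codon 4: GAA Glu / CUA Leu — nonsynonymous.
Codon 5: AUA Ile / AUA Ile — identical.
Codon 6: CGU Arg / CGU Arg — identical.
Nonsynonymous differences: 2.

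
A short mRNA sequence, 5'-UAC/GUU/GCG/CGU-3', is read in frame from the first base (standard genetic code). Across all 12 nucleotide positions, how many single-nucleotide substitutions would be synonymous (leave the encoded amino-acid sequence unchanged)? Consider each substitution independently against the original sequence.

Codon 1 (UAC, Tyr): 1 synonymous substitution.
Codon 2 (GUU, Val): 3 synonymous substitutions.
Codon 3 (GCG, Ala): 3 synonymous substitutions.
Codon 4 (CGU, Arg): 3 synonymous substitutions.
Total: 1 + 3 + 3 + 3 = 10.

10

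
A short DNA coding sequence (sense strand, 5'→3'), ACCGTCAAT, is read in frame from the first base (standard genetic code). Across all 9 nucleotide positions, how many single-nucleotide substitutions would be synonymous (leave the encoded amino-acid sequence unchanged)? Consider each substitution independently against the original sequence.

7

Codon 1 (ACC, Thr): 3 synonymous substitutions.
Codon 2 (GTC, Val): 3 synonymous substitutions.
Codon 3 (AAT, Asn): 1 synonymous substitution.
Total: 3 + 3 + 1 = 7.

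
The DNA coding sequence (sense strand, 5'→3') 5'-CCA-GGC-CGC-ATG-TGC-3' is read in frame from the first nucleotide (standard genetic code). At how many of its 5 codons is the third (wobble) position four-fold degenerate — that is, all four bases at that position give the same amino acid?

Codon 1 CCA (Pro): third position 4-fold.
Codon 2 GGC (Gly): third position 4-fold.
Codon 3 CGC (Arg): third position 4-fold.
Codon 4 ATG (Met): third position 1-fold.
Codon 5 TGC (Cys): third position 2-fold.
Four-fold degenerate third positions: 3.

3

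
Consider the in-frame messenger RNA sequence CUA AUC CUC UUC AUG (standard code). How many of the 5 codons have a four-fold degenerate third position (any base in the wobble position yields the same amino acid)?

2

Codon 1 CUA (Leu): third position 4-fold.
Codon 2 AUC (Ile): third position 3-fold.
Codon 3 CUC (Leu): third position 4-fold.
Codon 4 UUC (Phe): third position 2-fold.
Codon 5 AUG (Met): third position 1-fold.
Four-fold degenerate third positions: 2.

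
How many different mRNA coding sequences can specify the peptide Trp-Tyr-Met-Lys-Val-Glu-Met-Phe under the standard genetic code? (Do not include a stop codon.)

64

Trp: 1 codon.
Tyr: 2 codons.
Met: 1 codon.
Lys: 2 codons.
Val: 4 codons.
Glu: 2 codons.
Met: 1 codon.
Phe: 2 codons.
1 × 2 × 1 × 2 × 4 × 2 × 1 × 2 = 64.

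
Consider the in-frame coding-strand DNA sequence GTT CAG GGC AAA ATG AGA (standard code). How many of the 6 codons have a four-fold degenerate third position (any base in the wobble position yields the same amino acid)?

2

Codon 1 GTT (Val): third position 4-fold.
Codon 2 CAG (Gln): third position 2-fold.
Codon 3 GGC (Gly): third position 4-fold.
Codon 4 AAA (Lys): third position 2-fold.
Codon 5 ATG (Met): third position 1-fold.
Codon 6 AGA (Arg): third position 2-fold.
Four-fold degenerate third positions: 2.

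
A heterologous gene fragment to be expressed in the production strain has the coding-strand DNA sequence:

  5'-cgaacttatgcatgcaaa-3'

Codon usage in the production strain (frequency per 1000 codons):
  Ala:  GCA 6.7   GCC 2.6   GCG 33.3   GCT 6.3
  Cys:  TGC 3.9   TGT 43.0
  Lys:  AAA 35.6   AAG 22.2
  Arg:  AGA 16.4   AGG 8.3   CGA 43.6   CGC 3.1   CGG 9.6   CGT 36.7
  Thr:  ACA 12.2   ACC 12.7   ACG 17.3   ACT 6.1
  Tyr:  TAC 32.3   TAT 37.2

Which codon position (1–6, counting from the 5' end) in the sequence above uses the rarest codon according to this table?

5

Codon 1 CGA (Arg): 43.6 per 1000.
Codon 2 ACT (Thr): 6.1 per 1000.
Codon 3 TAT (Tyr): 37.2 per 1000.
Codon 4 GCA (Ala): 6.7 per 1000.
Codon 5 TGC (Cys): 3.9 per 1000.
Codon 6 AAA (Lys): 35.6 per 1000.
Lowest frequency is 3.9 at codon 5.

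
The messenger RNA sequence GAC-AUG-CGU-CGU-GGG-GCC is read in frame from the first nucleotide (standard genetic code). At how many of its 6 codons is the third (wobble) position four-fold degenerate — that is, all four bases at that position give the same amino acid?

4

Codon 1 GAC (Asp): third position 2-fold.
Codon 2 AUG (Met): third position 1-fold.
Codon 3 CGU (Arg): third position 4-fold.
Codon 4 CGU (Arg): third position 4-fold.
Codon 5 GGG (Gly): third position 4-fold.
Codon 6 GCC (Ala): third position 4-fold.
Four-fold degenerate third positions: 4.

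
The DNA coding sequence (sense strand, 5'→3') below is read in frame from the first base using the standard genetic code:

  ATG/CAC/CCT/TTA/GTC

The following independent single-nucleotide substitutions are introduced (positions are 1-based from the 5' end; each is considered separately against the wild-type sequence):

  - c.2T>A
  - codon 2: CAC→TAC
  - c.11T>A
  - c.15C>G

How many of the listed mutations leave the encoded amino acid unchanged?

Codon 1: ATG (Met) → AAG (Lys) — missense.
Codon 2: CAC (His) → TAC (Tyr) — missense.
Codon 4: TTA (Leu) → TAA (Stop) — nonsense.
Codon 5: GTC (Val) → GTG (Val) — synonymous.
Synonymous: 1 of 4.

1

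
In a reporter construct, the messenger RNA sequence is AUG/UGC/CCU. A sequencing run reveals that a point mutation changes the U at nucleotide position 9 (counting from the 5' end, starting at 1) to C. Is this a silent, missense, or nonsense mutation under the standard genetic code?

Position 9 falls in codon 3: CCU → Pro.
After the substitution the codon is CCC → Pro.
Both encode Pro, so the change is synonymous.

silent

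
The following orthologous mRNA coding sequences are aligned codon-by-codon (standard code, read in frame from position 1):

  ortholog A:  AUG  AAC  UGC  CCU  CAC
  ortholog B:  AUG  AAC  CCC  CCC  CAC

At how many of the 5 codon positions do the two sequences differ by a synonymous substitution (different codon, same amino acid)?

Codon 1: AUG Met / AUG Met — identical.
Codon 2: AAC Asn / AAC Asn — identical.
Codon 3: UGC Cys / CCC Pro — nonsynonymous.
Codon 4: CCU Pro / CCC Pro — synonymous.
Codon 5: CAC His / CAC His — identical.
Synonymous differences: 1.

1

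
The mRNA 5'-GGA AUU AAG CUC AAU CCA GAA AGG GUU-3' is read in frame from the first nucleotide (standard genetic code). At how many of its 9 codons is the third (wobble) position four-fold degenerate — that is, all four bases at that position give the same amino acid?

4

Codon 1 GGA (Gly): third position 4-fold.
Codon 2 AUU (Ile): third position 3-fold.
Codon 3 AAG (Lys): third position 2-fold.
Codon 4 CUC (Leu): third position 4-fold.
Codon 5 AAU (Asn): third position 2-fold.
Codon 6 CCA (Pro): third position 4-fold.
Codon 7 GAA (Glu): third position 2-fold.
Codon 8 AGG (Arg): third position 2-fold.
Codon 9 GUU (Val): third position 4-fold.
Four-fold degenerate third positions: 4.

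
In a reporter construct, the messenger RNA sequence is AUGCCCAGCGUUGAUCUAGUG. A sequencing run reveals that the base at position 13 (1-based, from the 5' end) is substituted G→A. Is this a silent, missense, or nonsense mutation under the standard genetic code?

Position 13 falls in codon 5: GAU → Asp.
After the substitution the codon is AAU → Asn.
Asp ≠ Asn, so this is a missense mutation.

missense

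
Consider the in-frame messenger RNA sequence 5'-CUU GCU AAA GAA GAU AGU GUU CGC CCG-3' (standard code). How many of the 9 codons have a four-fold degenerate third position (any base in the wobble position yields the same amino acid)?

Codon 1 CUU (Leu): third position 4-fold.
Codon 2 GCU (Ala): third position 4-fold.
Codon 3 AAA (Lys): third position 2-fold.
Codon 4 GAA (Glu): third position 2-fold.
Codon 5 GAU (Asp): third position 2-fold.
Codon 6 AGU (Ser): third position 2-fold.
Codon 7 GUU (Val): third position 4-fold.
Codon 8 CGC (Arg): third position 4-fold.
Codon 9 CCG (Pro): third position 4-fold.
Four-fold degenerate third positions: 5.

5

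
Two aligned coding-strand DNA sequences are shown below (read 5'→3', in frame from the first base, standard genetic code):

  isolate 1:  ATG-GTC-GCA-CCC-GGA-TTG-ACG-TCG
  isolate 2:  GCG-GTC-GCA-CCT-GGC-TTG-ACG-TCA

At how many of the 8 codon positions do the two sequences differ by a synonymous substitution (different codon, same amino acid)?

3

Codon 1: ATG Met / GCG Ala — nonsynonymous.
Codon 2: GTC Val / GTC Val — identical.
Codon 3: GCA Ala / GCA Ala — identical.
Codon 4: CCC Pro / CCT Pro — synonymous.
Codon 5: GGA Gly / GGC Gly — synonymous.
Codon 6: TTG Leu / TTG Leu — identical.
Codon 7: ACG Thr / ACG Thr — identical.
Codon 8: TCG Ser / TCA Ser — synonymous.
Synonymous differences: 3.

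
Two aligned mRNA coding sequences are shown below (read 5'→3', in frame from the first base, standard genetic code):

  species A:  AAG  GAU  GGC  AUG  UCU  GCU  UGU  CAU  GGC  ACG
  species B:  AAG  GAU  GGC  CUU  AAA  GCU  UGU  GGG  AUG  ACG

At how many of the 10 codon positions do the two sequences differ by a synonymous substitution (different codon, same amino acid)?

0

Codon 1: AAG Lys / AAG Lys — identical.
Codon 2: GAU Asp / GAU Asp — identical.
Codon 3: GGC Gly / GGC Gly — identical.
Codon 4: AUG Met / CUU Leu — nonsynonymous.
Codon 5: UCU Ser / AAA Lys — nonsynonymous.
Codon 6: GCU Ala / GCU Ala — identical.
Codon 7: UGU Cys / UGU Cys — identical.
Codon 8: CAU His / GGG Gly — nonsynonymous.
Codon 9: GGC Gly / AUG Met — nonsynonymous.
Codon 10: ACG Thr / ACG Thr — identical.
Synonymous differences: 0.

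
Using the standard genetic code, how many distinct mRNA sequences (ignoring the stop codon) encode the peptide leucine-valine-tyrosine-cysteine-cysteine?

Leu: 6 codons.
Val: 4 codons.
Tyr: 2 codons.
Cys: 2 codons.
Cys: 2 codons.
6 × 4 × 2 × 2 × 2 = 192.

192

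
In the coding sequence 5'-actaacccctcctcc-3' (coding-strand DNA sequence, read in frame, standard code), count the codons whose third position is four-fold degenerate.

4

Codon 1 ACT (Thr): third position 4-fold.
Codon 2 AAC (Asn): third position 2-fold.
Codon 3 CCC (Pro): third position 4-fold.
Codon 4 TCC (Ser): third position 4-fold.
Codon 5 TCC (Ser): third position 4-fold.
Four-fold degenerate third positions: 4.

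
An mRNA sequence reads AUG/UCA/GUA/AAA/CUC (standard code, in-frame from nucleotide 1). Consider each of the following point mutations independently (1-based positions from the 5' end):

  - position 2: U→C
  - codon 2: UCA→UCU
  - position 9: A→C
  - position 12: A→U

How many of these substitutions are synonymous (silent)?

2

Codon 1: AUG (Met) → ACG (Thr) — missense.
Codon 2: UCA (Ser) → UCU (Ser) — synonymous.
Codon 3: GUA (Val) → GUC (Val) — synonymous.
Codon 4: AAA (Lys) → AAU (Asn) — missense.
Synonymous: 2 of 4.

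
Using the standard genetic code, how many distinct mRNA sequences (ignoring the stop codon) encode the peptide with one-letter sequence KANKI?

96

Lys: 2 codons.
Ala: 4 codons.
Asn: 2 codons.
Lys: 2 codons.
Ile: 3 codons.
2 × 4 × 2 × 2 × 3 = 96.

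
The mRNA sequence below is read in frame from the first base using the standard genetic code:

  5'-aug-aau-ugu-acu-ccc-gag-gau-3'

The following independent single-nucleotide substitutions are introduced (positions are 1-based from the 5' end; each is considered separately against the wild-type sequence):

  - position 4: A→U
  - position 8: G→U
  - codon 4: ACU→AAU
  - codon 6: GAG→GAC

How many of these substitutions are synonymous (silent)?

Codon 2: AAU (Asn) → UAU (Tyr) — missense.
Codon 3: UGU (Cys) → UUU (Phe) — missense.
Codon 4: ACU (Thr) → AAU (Asn) — missense.
Codon 6: GAG (Glu) → GAC (Asp) — missense.
Synonymous: 0 of 4.

0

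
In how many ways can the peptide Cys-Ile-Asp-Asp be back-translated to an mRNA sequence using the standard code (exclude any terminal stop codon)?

24

Cys: 2 codons.
Ile: 3 codons.
Asp: 2 codons.
Asp: 2 codons.
2 × 3 × 2 × 2 = 24.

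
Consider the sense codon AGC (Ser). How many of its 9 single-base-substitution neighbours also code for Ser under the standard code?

1

Position 1: none → 0 synonymous.
Position 2: none → 0 synonymous.
Position 3: AGU → 1 synonymous.
Total: 0 + 0 + 1 = 1.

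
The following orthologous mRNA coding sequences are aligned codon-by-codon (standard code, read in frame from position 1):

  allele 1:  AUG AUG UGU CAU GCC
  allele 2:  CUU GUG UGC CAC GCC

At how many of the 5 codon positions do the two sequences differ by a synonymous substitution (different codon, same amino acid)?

Codon 1: AUG Met / CUU Leu — nonsynonymous.
Codon 2: AUG Met / GUG Val — nonsynonymous.
Codon 3: UGU Cys / UGC Cys — synonymous.
Codon 4: CAU His / CAC His — synonymous.
Codon 5: GCC Ala / GCC Ala — identical.
Synonymous differences: 2.

2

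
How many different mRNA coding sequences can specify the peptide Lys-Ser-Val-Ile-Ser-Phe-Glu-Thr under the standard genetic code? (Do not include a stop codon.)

Lys: 2 codons.
Ser: 6 codons.
Val: 4 codons.
Ile: 3 codons.
Ser: 6 codons.
Phe: 2 codons.
Glu: 2 codons.
Thr: 4 codons.
2 × 6 × 4 × 3 × 6 × 2 × 2 × 4 = 13824.

13824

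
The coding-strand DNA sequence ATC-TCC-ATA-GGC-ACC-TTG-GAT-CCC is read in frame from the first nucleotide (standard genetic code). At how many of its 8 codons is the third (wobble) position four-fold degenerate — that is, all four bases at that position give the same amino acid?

Codon 1 ATC (Ile): third position 3-fold.
Codon 2 TCC (Ser): third position 4-fold.
Codon 3 ATA (Ile): third position 3-fold.
Codon 4 GGC (Gly): third position 4-fold.
Codon 5 ACC (Thr): third position 4-fold.
Codon 6 TTG (Leu): third position 2-fold.
Codon 7 GAT (Asp): third position 2-fold.
Codon 8 CCC (Pro): third position 4-fold.
Four-fold degenerate third positions: 4.

4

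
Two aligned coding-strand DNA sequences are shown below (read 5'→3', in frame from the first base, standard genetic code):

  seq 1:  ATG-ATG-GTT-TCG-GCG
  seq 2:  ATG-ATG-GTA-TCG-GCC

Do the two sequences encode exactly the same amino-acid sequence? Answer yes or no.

yes

Codon 1: ATG Met / ATG Met — identical.
Codon 2: ATG Met / ATG Met — identical.
Codon 3: GTT Val / GTA Val — synonymous.
Codon 4: TCG Ser / TCG Ser — identical.
Codon 5: GCG Ala / GCC Ala — synonymous.
Nonsynonymous differences: 0 → same protein.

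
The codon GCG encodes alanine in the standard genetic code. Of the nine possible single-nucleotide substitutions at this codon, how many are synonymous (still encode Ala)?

Position 1: none → 0 synonymous.
Position 2: none → 0 synonymous.
Position 3: GCU, GCC, GCA → 3 synonymous.
Total: 0 + 0 + 3 = 3.

3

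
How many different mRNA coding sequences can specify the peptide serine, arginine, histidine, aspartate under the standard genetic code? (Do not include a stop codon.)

144

Ser: 6 codons.
Arg: 6 codons.
His: 2 codons.
Asp: 2 codons.
6 × 6 × 2 × 2 = 144.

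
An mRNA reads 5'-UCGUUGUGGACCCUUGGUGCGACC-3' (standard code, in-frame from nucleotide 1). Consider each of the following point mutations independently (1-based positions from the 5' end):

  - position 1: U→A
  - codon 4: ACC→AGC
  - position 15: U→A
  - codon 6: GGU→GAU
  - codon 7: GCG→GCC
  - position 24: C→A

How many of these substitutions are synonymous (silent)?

Codon 1: UCG (Ser) → ACG (Thr) — missense.
Codon 4: ACC (Thr) → AGC (Ser) — missense.
Codon 5: CUU (Leu) → CUA (Leu) — synonymous.
Codon 6: GGU (Gly) → GAU (Asp) — missense.
Codon 7: GCG (Ala) → GCC (Ala) — synonymous.
Codon 8: ACC (Thr) → ACA (Thr) — synonymous.
Synonymous: 3 of 6.

3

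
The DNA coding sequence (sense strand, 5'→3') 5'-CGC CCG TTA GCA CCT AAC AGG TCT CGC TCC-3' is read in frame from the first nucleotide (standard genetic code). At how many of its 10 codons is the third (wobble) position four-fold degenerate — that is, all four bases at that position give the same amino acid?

7

Codon 1 CGC (Arg): third position 4-fold.
Codon 2 CCG (Pro): third position 4-fold.
Codon 3 TTA (Leu): third position 2-fold.
Codon 4 GCA (Ala): third position 4-fold.
Codon 5 CCT (Pro): third position 4-fold.
Codon 6 AAC (Asn): third position 2-fold.
Codon 7 AGG (Arg): third position 2-fold.
Codon 8 TCT (Ser): third position 4-fold.
Codon 9 CGC (Arg): third position 4-fold.
Codon 10 TCC (Ser): third position 4-fold.
Four-fold degenerate third positions: 7.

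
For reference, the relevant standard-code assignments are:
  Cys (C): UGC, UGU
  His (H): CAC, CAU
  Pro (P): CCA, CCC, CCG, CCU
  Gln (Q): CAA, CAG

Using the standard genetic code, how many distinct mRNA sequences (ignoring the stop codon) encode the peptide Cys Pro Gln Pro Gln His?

Cys: 2 codons.
Pro: 4 codons.
Gln: 2 codons.
Pro: 4 codons.
Gln: 2 codons.
His: 2 codons.
2 × 4 × 2 × 4 × 2 × 2 = 256.

256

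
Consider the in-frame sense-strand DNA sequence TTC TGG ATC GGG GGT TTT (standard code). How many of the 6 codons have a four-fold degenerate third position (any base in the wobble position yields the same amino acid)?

Codon 1 TTC (Phe): third position 2-fold.
Codon 2 TGG (Trp): third position 1-fold.
Codon 3 ATC (Ile): third position 3-fold.
Codon 4 GGG (Gly): third position 4-fold.
Codon 5 GGT (Gly): third position 4-fold.
Codon 6 TTT (Phe): third position 2-fold.
Four-fold degenerate third positions: 2.

2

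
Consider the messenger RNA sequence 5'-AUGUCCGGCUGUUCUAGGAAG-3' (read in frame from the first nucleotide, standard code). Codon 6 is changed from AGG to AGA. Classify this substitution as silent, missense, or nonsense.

Position 18 falls in codon 6: AGG → Arg.
After the substitution the codon is AGA → Arg.
Both encode Arg, so the change is synonymous.

silent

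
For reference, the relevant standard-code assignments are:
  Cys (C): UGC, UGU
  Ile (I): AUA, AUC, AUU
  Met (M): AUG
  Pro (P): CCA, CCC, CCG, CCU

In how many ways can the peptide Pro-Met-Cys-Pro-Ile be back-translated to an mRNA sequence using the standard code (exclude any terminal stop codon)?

Pro: 4 codons.
Met: 1 codon.
Cys: 2 codons.
Pro: 4 codons.
Ile: 3 codons.
4 × 1 × 2 × 4 × 3 = 96.

96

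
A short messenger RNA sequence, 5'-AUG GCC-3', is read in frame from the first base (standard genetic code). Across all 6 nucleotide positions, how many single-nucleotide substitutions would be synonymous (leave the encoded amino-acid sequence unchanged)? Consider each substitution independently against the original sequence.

3

Codon 1 (AUG, Met): 0 synonymous substitutions.
Codon 2 (GCC, Ala): 3 synonymous substitutions.
Total: 0 + 3 = 3.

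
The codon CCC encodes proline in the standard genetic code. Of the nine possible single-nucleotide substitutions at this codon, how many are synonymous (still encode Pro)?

3

Position 1: none → 0 synonymous.
Position 2: none → 0 synonymous.
Position 3: CCU, CCA, CCG → 3 synonymous.
Total: 0 + 0 + 3 = 3.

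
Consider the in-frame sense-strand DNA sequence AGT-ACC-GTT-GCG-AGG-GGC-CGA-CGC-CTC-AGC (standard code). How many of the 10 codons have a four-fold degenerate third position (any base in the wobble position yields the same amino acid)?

7

Codon 1 AGT (Ser): third position 2-fold.
Codon 2 ACC (Thr): third position 4-fold.
Codon 3 GTT (Val): third position 4-fold.
Codon 4 GCG (Ala): third position 4-fold.
Codon 5 AGG (Arg): third position 2-fold.
Codon 6 GGC (Gly): third position 4-fold.
Codon 7 CGA (Arg): third position 4-fold.
Codon 8 CGC (Arg): third position 4-fold.
Codon 9 CTC (Leu): third position 4-fold.
Codon 10 AGC (Ser): third position 2-fold.
Four-fold degenerate third positions: 7.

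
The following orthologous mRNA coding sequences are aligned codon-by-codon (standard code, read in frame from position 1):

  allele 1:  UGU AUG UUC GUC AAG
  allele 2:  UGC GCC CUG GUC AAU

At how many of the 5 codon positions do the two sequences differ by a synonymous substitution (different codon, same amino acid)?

1

Codon 1: UGU Cys / UGC Cys — synonymous.
Codon 2: AUG Met / GCC Ala — nonsynonymous.
Codon 3: UUC Phe / CUG Leu — nonsynonymous.
Codon 4: GUC Val / GUC Val — identical.
Codon 5: AAG Lys / AAU Asn — nonsynonymous.
Synonymous differences: 1.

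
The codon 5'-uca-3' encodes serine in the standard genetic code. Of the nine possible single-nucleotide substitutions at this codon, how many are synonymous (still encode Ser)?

Position 1: none → 0 synonymous.
Position 2: none → 0 synonymous.
Position 3: UCU, UCC, UCG → 3 synonymous.
Total: 0 + 0 + 3 = 3.

3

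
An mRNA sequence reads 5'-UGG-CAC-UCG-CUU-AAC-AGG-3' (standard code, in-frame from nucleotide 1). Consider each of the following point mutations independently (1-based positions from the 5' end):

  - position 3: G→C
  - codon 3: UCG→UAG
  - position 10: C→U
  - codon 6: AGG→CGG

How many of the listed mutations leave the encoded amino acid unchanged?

Codon 1: UGG (Trp) → UGC (Cys) — missense.
Codon 3: UCG (Ser) → UAG (Stop) — nonsense.
Codon 4: CUU (Leu) → UUU (Phe) — missense.
Codon 6: AGG (Arg) → CGG (Arg) — synonymous.
Synonymous: 1 of 4.

1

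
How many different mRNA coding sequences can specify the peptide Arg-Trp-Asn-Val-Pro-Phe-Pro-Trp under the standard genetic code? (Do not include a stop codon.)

Arg: 6 codons.
Trp: 1 codon.
Asn: 2 codons.
Val: 4 codons.
Pro: 4 codons.
Phe: 2 codons.
Pro: 4 codons.
Trp: 1 codon.
6 × 1 × 2 × 4 × 4 × 2 × 4 × 1 = 1536.

1536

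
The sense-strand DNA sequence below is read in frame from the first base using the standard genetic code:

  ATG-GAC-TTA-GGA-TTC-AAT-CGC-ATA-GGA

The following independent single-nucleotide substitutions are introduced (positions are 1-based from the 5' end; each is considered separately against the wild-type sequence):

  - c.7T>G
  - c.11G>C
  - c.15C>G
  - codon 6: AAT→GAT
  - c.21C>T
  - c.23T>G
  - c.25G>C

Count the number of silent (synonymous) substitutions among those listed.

Codon 3: TTA (Leu) → GTA (Val) — missense.
Codon 4: GGA (Gly) → GCA (Ala) — missense.
Codon 5: TTC (Phe) → TTG (Leu) — missense.
Codon 6: AAT (Asn) → GAT (Asp) — missense.
Codon 7: CGC (Arg) → CGT (Arg) — synonymous.
Codon 8: ATA (Ile) → AGA (Arg) — missense.
Codon 9: GGA (Gly) → CGA (Arg) — missense.
Synonymous: 1 of 7.

1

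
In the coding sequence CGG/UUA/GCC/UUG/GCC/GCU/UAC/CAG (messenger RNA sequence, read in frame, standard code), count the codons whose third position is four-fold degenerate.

Codon 1 CGG (Arg): third position 4-fold.
Codon 2 UUA (Leu): third position 2-fold.
Codon 3 GCC (Ala): third position 4-fold.
Codon 4 UUG (Leu): third position 2-fold.
Codon 5 GCC (Ala): third position 4-fold.
Codon 6 GCU (Ala): third position 4-fold.
Codon 7 UAC (Tyr): third position 2-fold.
Codon 8 CAG (Gln): third position 2-fold.
Four-fold degenerate third positions: 4.

4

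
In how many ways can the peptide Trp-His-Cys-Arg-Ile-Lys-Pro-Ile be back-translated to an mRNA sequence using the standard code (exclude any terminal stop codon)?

Trp: 1 codon.
His: 2 codons.
Cys: 2 codons.
Arg: 6 codons.
Ile: 3 codons.
Lys: 2 codons.
Pro: 4 codons.
Ile: 3 codons.
1 × 2 × 2 × 6 × 3 × 2 × 4 × 3 = 1728.

1728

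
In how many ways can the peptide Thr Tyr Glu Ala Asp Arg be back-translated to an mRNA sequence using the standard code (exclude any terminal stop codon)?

768

Thr: 4 codons.
Tyr: 2 codons.
Glu: 2 codons.
Ala: 4 codons.
Asp: 2 codons.
Arg: 6 codons.
4 × 2 × 2 × 4 × 2 × 6 = 768.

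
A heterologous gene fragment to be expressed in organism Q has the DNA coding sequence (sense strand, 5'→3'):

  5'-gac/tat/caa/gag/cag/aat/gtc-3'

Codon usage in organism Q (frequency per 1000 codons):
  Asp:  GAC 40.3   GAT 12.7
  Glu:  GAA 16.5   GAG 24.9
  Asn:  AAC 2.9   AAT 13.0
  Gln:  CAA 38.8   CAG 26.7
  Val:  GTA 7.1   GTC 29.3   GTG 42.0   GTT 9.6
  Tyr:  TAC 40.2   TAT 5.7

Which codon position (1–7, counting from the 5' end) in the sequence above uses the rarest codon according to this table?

Codon 1 GAC (Asp): 40.3 per 1000.
Codon 2 TAT (Tyr): 5.7 per 1000.
Codon 3 CAA (Gln): 38.8 per 1000.
Codon 4 GAG (Glu): 24.9 per 1000.
Codon 5 CAG (Gln): 26.7 per 1000.
Codon 6 AAT (Asn): 13.0 per 1000.
Codon 7 GTC (Val): 29.3 per 1000.
Lowest frequency is 5.7 at codon 2.

2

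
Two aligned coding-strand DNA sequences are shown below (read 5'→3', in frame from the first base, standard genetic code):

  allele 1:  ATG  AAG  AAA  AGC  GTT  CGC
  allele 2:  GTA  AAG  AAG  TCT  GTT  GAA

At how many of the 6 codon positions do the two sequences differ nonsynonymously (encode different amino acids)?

Codon 1: ATG Met / GTA Val — nonsynonymous.
Codon 2: AAG Lys / AAG Lys — identical.
Codon 3: AAA Lys / AAG Lys — synonymous.
Codon 4: AGC Ser / TCT Ser — synonymous.
Codon 5: GTT Val / GTT Val — identical.
Codon 6: CGC Arg / GAA Glu — nonsynonymous.
Nonsynonymous differences: 2.

2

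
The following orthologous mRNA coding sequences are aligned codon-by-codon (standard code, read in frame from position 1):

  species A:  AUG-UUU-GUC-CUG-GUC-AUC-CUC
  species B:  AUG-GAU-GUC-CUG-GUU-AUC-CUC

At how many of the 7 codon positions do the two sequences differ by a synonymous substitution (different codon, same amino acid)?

Codon 1: AUG Met / AUG Met — identical.
Codon 2: UUU Phe / GAU Asp — nonsynonymous.
Codon 3: GUC Val / GUC Val — identical.
Codon 4: CUG Leu / CUG Leu — identical.
Codon 5: GUC Val / GUU Val — synonymous.
Codon 6: AUC Ile / AUC Ile — identical.
Codon 7: CUC Leu / CUC Leu — identical.
Synonymous differences: 1.

1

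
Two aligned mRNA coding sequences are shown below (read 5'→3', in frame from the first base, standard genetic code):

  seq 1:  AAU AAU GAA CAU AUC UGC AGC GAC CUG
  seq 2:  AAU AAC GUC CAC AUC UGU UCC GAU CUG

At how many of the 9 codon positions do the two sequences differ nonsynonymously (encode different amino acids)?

1

Codon 1: AAU Asn / AAU Asn — identical.
Codon 2: AAU Asn / AAC Asn — synonymous.
Codon 3: GAA Glu / GUC Val — nonsynonymous.
Codon 4: CAU His / CAC His — synonymous.
Codon 5: AUC Ile / AUC Ile — identical.
Codon 6: UGC Cys / UGU Cys — synonymous.
Codon 7: AGC Ser / UCC Ser — synonymous.
Codon 8: GAC Asp / GAU Asp — synonymous.
Codon 9: CUG Leu / CUG Leu — identical.
Nonsynonymous differences: 1.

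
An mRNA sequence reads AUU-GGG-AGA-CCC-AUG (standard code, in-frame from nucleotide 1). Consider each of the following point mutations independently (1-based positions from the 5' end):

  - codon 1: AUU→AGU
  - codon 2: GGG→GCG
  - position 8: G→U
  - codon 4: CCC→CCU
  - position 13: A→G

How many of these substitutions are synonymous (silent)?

1

Codon 1: AUU (Ile) → AGU (Ser) — missense.
Codon 2: GGG (Gly) → GCG (Ala) — missense.
Codon 3: AGA (Arg) → AUA (Ile) — missense.
Codon 4: CCC (Pro) → CCU (Pro) — synonymous.
Codon 5: AUG (Met) → GUG (Val) — missense.
Synonymous: 1 of 5.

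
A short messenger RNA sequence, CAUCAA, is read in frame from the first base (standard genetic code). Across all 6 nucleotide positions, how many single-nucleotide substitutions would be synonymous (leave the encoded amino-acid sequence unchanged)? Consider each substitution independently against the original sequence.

2

Codon 1 (CAU, His): 1 synonymous substitution.
Codon 2 (CAA, Gln): 1 synonymous substitution.
Total: 1 + 1 = 2.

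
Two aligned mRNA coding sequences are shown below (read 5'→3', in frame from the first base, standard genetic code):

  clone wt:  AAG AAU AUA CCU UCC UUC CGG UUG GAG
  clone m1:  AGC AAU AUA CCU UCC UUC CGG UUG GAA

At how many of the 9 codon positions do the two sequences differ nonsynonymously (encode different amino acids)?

Codon 1: AAG Lys / AGC Ser — nonsynonymous.
Codon 2: AAU Asn / AAU Asn — identical.
Codon 3: AUA Ile / AUA Ile — identical.
Codon 4: CCU Pro / CCU Pro — identical.
Codon 5: UCC Ser / UCC Ser — identical.
Codon 6: UUC Phe / UUC Phe — identical.
Codon 7: CGG Arg / CGG Arg — identical.
Codon 8: UUG Leu / UUG Leu — identical.
Codon 9: GAG Glu / GAA Glu — synonymous.
Nonsynonymous differences: 1.

1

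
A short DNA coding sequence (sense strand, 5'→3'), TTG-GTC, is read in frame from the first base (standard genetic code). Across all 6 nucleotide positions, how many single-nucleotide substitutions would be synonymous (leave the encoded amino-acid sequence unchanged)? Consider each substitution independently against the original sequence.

5

Codon 1 (TTG, Leu): 2 synonymous substitutions.
Codon 2 (GTC, Val): 3 synonymous substitutions.
Total: 2 + 3 = 5.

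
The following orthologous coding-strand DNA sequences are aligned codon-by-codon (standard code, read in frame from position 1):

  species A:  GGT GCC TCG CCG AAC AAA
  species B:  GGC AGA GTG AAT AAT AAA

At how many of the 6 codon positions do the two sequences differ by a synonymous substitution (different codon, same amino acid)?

2

Codon 1: GGT Gly / GGC Gly — synonymous.
Codon 2: GCC Ala / AGA Arg — nonsynonymous.
Codon 3: TCG Ser / GTG Val — nonsynonymous.
Codon 4: CCG Pro / AAT Asn — nonsynonymous.
Codon 5: AAC Asn / AAT Asn — synonymous.
Codon 6: AAA Lys / AAA Lys — identical.
Synonymous differences: 2.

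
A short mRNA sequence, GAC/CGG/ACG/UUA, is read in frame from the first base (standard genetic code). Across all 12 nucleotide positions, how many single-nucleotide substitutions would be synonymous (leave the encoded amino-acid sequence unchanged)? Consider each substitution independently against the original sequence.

10

Codon 1 (GAC, Asp): 1 synonymous substitution.
Codon 2 (CGG, Arg): 4 synonymous substitutions.
Codon 3 (ACG, Thr): 3 synonymous substitutions.
Codon 4 (UUA, Leu): 2 synonymous substitutions.
Total: 1 + 4 + 3 + 2 = 10.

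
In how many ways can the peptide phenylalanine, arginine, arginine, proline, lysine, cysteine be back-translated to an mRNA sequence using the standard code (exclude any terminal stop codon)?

1152

Phe: 2 codons.
Arg: 6 codons.
Arg: 6 codons.
Pro: 4 codons.
Lys: 2 codons.
Cys: 2 codons.
2 × 6 × 6 × 4 × 2 × 2 = 1152.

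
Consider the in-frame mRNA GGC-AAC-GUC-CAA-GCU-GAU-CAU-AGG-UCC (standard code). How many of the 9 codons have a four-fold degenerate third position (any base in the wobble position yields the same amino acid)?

4

Codon 1 GGC (Gly): third position 4-fold.
Codon 2 AAC (Asn): third position 2-fold.
Codon 3 GUC (Val): third position 4-fold.
Codon 4 CAA (Gln): third position 2-fold.
Codon 5 GCU (Ala): third position 4-fold.
Codon 6 GAU (Asp): third position 2-fold.
Codon 7 CAU (His): third position 2-fold.
Codon 8 AGG (Arg): third position 2-fold.
Codon 9 UCC (Ser): third position 4-fold.
Four-fold degenerate third positions: 4.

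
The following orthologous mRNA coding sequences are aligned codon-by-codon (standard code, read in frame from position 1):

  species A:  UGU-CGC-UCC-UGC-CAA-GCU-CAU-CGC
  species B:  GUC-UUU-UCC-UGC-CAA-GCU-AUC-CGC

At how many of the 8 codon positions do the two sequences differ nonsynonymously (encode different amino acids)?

Codon 1: UGU Cys / GUC Val — nonsynonymous.
Codon 2: CGC Arg / UUU Phe — nonsynonymous.
Codon 3: UCC Ser / UCC Ser — identical.
Codon 4: UGC Cys / UGC Cys — identical.
Codon 5: CAA Gln / CAA Gln — identical.
Codon 6: GCU Ala / GCU Ala — identical.
Codon 7: CAU His / AUC Ile — nonsynonymous.
Codon 8: CGC Arg / CGC Arg — identical.
Nonsynonymous differences: 3.

3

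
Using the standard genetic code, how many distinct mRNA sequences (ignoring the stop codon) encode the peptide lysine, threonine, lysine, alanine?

Lys: 2 codons.
Thr: 4 codons.
Lys: 2 codons.
Ala: 4 codons.
2 × 4 × 2 × 4 = 64.

64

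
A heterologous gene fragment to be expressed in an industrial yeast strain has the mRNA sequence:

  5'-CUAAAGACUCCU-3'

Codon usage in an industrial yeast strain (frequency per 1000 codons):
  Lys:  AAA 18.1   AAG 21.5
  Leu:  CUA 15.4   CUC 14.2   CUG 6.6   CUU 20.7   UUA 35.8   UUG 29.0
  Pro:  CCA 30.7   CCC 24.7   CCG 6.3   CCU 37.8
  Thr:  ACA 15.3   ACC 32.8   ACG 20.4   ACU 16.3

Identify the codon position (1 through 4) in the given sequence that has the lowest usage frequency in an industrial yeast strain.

1

Codon 1 CUA (Leu): 15.4 per 1000.
Codon 2 AAG (Lys): 21.5 per 1000.
Codon 3 ACU (Thr): 16.3 per 1000.
Codon 4 CCU (Pro): 37.8 per 1000.
Lowest frequency is 15.4 at codon 1.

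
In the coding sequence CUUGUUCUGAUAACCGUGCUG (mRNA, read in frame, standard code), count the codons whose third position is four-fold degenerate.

6

Codon 1 CUU (Leu): third position 4-fold.
Codon 2 GUU (Val): third position 4-fold.
Codon 3 CUG (Leu): third position 4-fold.
Codon 4 AUA (Ile): third position 3-fold.
Codon 5 ACC (Thr): third position 4-fold.
Codon 6 GUG (Val): third position 4-fold.
Codon 7 CUG (Leu): third position 4-fold.
Four-fold degenerate third positions: 6.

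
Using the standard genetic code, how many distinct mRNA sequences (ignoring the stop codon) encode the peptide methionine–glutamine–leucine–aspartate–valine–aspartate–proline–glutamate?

Met: 1 codon.
Gln: 2 codons.
Leu: 6 codons.
Asp: 2 codons.
Val: 4 codons.
Asp: 2 codons.
Pro: 4 codons.
Glu: 2 codons.
1 × 2 × 6 × 2 × 4 × 2 × 4 × 2 = 1536.

1536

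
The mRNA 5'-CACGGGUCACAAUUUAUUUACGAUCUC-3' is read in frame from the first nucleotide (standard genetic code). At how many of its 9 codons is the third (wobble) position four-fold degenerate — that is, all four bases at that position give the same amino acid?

3

Codon 1 CAC (His): third position 2-fold.
Codon 2 GGG (Gly): third position 4-fold.
Codon 3 UCA (Ser): third position 4-fold.
Codon 4 CAA (Gln): third position 2-fold.
Codon 5 UUU (Phe): third position 2-fold.
Codon 6 AUU (Ile): third position 3-fold.
Codon 7 UAC (Tyr): third position 2-fold.
Codon 8 GAU (Asp): third position 2-fold.
Codon 9 CUC (Leu): third position 4-fold.
Four-fold degenerate third positions: 3.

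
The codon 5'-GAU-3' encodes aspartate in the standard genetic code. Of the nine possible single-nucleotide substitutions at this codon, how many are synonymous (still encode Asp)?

Position 1: none → 0 synonymous.
Position 2: none → 0 synonymous.
Position 3: GAC → 1 synonymous.
Total: 0 + 0 + 1 = 1.

1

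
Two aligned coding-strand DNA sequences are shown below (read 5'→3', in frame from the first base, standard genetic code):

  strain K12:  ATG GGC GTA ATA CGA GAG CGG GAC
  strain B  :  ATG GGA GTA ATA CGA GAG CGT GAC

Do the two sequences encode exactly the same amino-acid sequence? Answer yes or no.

yes

Codon 1: ATG Met / ATG Met — identical.
Codon 2: GGC Gly / GGA Gly — synonymous.
Codon 3: GTA Val / GTA Val — identical.
Codon 4: ATA Ile / ATA Ile — identical.
Codon 5: CGA Arg / CGA Arg — identical.
Codon 6: GAG Glu / GAG Glu — identical.
Codon 7: CGG Arg / CGT Arg — synonymous.
Codon 8: GAC Asp / GAC Asp — identical.
Nonsynonymous differences: 0 → same protein.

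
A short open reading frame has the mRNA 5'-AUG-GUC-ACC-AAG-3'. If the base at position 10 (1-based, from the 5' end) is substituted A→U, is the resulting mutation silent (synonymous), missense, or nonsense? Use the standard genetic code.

nonsense

Position 10 falls in codon 4: AAG → Lys.
After the substitution the codon is UAG → Stop.
The new codon is a stop codon, so this is a nonsense mutation.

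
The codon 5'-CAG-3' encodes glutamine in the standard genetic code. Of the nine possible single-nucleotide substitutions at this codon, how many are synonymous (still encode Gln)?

1

Position 1: none → 0 synonymous.
Position 2: none → 0 synonymous.
Position 3: CAA → 1 synonymous.
Total: 0 + 0 + 1 = 1.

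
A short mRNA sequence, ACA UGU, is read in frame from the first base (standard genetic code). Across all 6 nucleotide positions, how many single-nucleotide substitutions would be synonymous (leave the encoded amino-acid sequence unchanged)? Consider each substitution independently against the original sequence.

4

Codon 1 (ACA, Thr): 3 synonymous substitutions.
Codon 2 (UGU, Cys): 1 synonymous substitution.
Total: 3 + 1 = 4.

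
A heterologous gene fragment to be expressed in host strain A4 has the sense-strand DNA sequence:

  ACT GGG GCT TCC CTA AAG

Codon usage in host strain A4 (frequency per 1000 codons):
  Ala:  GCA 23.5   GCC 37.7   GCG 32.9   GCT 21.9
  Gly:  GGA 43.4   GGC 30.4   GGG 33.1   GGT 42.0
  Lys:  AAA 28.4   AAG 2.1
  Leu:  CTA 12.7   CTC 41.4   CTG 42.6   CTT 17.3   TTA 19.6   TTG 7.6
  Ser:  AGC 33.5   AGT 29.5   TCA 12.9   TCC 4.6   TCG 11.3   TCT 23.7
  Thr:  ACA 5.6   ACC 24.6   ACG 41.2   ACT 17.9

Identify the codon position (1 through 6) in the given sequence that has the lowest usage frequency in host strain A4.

6

Codon 1 ACT (Thr): 17.9 per 1000.
Codon 2 GGG (Gly): 33.1 per 1000.
Codon 3 GCT (Ala): 21.9 per 1000.
Codon 4 TCC (Ser): 4.6 per 1000.
Codon 5 CTA (Leu): 12.7 per 1000.
Codon 6 AAG (Lys): 2.1 per 1000.
Lowest frequency is 2.1 at codon 6.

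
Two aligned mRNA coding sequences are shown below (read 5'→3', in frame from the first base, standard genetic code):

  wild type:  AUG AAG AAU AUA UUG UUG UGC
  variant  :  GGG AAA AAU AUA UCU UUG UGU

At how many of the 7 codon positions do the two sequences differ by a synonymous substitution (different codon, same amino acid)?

2

Codon 1: AUG Met / GGG Gly — nonsynonymous.
Codon 2: AAG Lys / AAA Lys — synonymous.
Codon 3: AAU Asn / AAU Asn — identical.
Codon 4: AUA Ile / AUA Ile — identical.
Codon 5: UUG Leu / UCU Ser — nonsynonymous.
Codon 6: UUG Leu / UUG Leu — identical.
Codon 7: UGC Cys / UGU Cys — synonymous.
Synonymous differences: 2.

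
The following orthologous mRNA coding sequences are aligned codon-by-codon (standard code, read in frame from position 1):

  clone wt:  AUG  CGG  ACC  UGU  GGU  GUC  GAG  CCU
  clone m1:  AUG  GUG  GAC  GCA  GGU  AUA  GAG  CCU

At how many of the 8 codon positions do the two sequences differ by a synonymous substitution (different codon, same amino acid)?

Codon 1: AUG Met / AUG Met — identical.
Codon 2: CGG Arg / GUG Val — nonsynonymous.
Codon 3: ACC Thr / GAC Asp — nonsynonymous.
Codon 4: UGU Cys / GCA Ala — nonsynonymous.
Codon 5: GGU Gly / GGU Gly — identical.
Codon 6: GUC Val / AUA Ile — nonsynonymous.
Codon 7: GAG Glu / GAG Glu — identical.
Codon 8: CCU Pro / CCU Pro — identical.
Synonymous differences: 0.

0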